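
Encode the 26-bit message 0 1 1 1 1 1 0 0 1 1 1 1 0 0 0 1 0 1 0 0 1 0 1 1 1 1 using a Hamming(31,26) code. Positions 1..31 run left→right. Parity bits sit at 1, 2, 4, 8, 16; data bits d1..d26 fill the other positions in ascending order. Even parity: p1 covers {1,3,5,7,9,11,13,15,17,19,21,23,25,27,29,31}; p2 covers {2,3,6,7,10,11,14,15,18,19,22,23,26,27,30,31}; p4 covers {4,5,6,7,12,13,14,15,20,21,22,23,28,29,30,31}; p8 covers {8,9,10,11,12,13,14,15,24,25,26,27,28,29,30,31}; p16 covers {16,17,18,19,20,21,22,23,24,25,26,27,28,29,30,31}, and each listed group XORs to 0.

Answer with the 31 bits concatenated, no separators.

Place data at non-parity positions: p1 p2 0 p4 1 1 1 p8 1 1 0 0 1 1 1 p16 1 0 0 0 1 0 1 0 0 1 0 1 1 1 1
p1 (pos 1,3,5,7,9,11,13,15,17,19,21,23,25,27,29,31): XOR of data positions = 0⊕1⊕1⊕1⊕0⊕1⊕1⊕1⊕0⊕1⊕1⊕0⊕0⊕1⊕1 = 0
p2 (pos 2,3,6,7,10,11,14,15,18,19,22,23,26,27,30,31): XOR of data positions = 0⊕1⊕1⊕1⊕0⊕1⊕1⊕0⊕0⊕0⊕1⊕1⊕0⊕1⊕1 = 1
p4 (pos 4,5,6,7,12,13,14,15,20,21,22,23,28,29,30,31): XOR of data positions = 1⊕1⊕1⊕0⊕1⊕1⊕1⊕0⊕1⊕0⊕1⊕1⊕1⊕1⊕1 = 0
p8 (pos 8,9,10,11,12,13,14,15,24,25,26,27,28,29,30,31): XOR of data positions = 1⊕1⊕0⊕0⊕1⊕1⊕1⊕0⊕0⊕1⊕0⊕1⊕1⊕1⊕1 = 0
p16 (pos 16,17,18,19,20,21,22,23,24,25,26,27,28,29,30,31): XOR of data positions = 1⊕0⊕0⊕0⊕1⊕0⊕1⊕0⊕0⊕1⊕0⊕1⊕1⊕1⊕1 = 0
Codeword: 0100111011001110100010100101111

0100111011001110100010100101111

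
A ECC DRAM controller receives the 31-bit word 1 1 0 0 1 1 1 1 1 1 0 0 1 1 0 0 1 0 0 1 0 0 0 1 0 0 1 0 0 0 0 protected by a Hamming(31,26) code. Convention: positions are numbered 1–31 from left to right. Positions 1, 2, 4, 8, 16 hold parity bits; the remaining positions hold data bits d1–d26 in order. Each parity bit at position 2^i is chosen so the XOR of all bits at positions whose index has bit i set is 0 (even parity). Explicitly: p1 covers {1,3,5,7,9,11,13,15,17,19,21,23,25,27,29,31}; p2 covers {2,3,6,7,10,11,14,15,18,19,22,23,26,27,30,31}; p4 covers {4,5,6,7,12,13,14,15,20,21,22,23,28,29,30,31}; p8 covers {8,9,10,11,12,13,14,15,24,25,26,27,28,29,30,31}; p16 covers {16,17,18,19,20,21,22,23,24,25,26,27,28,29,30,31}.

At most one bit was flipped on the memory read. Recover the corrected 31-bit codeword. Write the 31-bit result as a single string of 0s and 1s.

1100111101001100100100010010000

s1 (pos 1,3,5,7,9,11,13,15,17,19,21,23,25,27,29,31): 1⊕0⊕1⊕1⊕1⊕0⊕1⊕0⊕1⊕0⊕0⊕0⊕0⊕1⊕0⊕0 = 1
s2 (pos 2,3,6,7,10,11,14,15,18,19,22,23,26,27,30,31): 1⊕0⊕1⊕1⊕1⊕0⊕1⊕0⊕0⊕0⊕0⊕0⊕0⊕1⊕0⊕0 = 0
s4 (pos 4,5,6,7,12,13,14,15,20,21,22,23,28,29,30,31): 0⊕1⊕1⊕1⊕0⊕1⊕1⊕0⊕1⊕0⊕0⊕0⊕0⊕0⊕0⊕0 = 0
s8 (pos 8,9,10,11,12,13,14,15,24,25,26,27,28,29,30,31): 1⊕1⊕1⊕0⊕0⊕1⊕1⊕0⊕1⊕0⊕0⊕1⊕0⊕0⊕0⊕0 = 1
s16 (pos 16,17,18,19,20,21,22,23,24,25,26,27,28,29,30,31): 0⊕1⊕0⊕0⊕1⊕0⊕0⊕0⊕1⊕0⊕0⊕1⊕0⊕0⊕0⊕0 = 0
Syndrome s16…s1 = 01001 → error at position 9.
Flip position 9: 1100111111001100100100010010000 → 1100111101001100100100010010000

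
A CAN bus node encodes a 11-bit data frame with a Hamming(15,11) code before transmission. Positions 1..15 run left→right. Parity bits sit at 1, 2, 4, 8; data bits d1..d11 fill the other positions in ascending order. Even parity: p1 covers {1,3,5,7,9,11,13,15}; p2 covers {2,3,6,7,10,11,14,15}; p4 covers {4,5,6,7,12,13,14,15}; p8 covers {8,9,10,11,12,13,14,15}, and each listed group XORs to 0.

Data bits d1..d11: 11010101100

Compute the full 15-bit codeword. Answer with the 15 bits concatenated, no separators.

Place data at non-parity positions: p1 p2 1 p4 1 0 1 p8 0 1 0 1 1 0 0
p1 (pos 1,3,5,7,9,11,13,15): XOR of data positions = 1⊕1⊕1⊕0⊕0⊕1⊕0 = 0
p2 (pos 2,3,6,7,10,11,14,15): XOR of data positions = 1⊕0⊕1⊕1⊕0⊕0⊕0 = 1
p4 (pos 4,5,6,7,12,13,14,15): XOR of data positions = 1⊕0⊕1⊕1⊕1⊕0⊕0 = 0
p8 (pos 8,9,10,11,12,13,14,15): XOR of data positions = 0⊕1⊕0⊕1⊕1⊕0⊕0 = 1
Codeword: 011010110101100

011010110101100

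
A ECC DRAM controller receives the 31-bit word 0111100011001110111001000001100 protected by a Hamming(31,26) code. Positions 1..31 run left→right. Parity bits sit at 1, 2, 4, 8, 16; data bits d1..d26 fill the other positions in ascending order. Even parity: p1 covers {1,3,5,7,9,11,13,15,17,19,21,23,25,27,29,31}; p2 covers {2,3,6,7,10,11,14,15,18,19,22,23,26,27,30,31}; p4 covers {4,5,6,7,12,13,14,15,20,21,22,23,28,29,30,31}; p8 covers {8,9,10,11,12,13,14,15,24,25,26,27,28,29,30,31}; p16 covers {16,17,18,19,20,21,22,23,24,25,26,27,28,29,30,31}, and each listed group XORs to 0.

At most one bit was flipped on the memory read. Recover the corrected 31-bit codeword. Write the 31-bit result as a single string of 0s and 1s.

0111100111001110111001000001100

s1 (pos 1,3,5,7,9,11,13,15,17,19,21,23,25,27,29,31): 0⊕1⊕1⊕0⊕1⊕0⊕1⊕1⊕1⊕1⊕0⊕0⊕0⊕0⊕1⊕0 = 0
s2 (pos 2,3,6,7,10,11,14,15,18,19,22,23,26,27,30,31): 1⊕1⊕0⊕0⊕1⊕0⊕1⊕1⊕1⊕1⊕1⊕0⊕0⊕0⊕0⊕0 = 0
s4 (pos 4,5,6,7,12,13,14,15,20,21,22,23,28,29,30,31): 1⊕1⊕0⊕0⊕0⊕1⊕1⊕1⊕0⊕0⊕1⊕0⊕1⊕1⊕0⊕0 = 0
s8 (pos 8,9,10,11,12,13,14,15,24,25,26,27,28,29,30,31): 0⊕1⊕1⊕0⊕0⊕1⊕1⊕1⊕0⊕0⊕0⊕0⊕1⊕1⊕0⊕0 = 1
s16 (pos 16,17,18,19,20,21,22,23,24,25,26,27,28,29,30,31): 0⊕1⊕1⊕1⊕0⊕0⊕1⊕0⊕0⊕0⊕0⊕0⊕1⊕1⊕0⊕0 = 0
Syndrome s16…s1 = 01000 → error at position 8.
Flip position 8: 0111100011001110111001000001100 → 0111100111001110111001000001100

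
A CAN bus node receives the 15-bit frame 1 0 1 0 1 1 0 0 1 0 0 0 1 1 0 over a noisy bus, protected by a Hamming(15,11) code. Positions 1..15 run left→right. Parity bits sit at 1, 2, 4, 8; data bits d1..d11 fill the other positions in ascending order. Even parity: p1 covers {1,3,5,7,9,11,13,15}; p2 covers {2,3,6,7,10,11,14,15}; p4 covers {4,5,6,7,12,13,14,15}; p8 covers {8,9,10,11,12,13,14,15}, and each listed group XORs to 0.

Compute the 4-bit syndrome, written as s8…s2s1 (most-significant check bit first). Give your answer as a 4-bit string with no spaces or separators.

1011

s1 (pos 1,3,5,7,9,11,13,15): 1⊕1⊕1⊕0⊕1⊕0⊕1⊕0 = 1
s2 (pos 2,3,6,7,10,11,14,15): 0⊕1⊕1⊕0⊕0⊕0⊕1⊕0 = 1
s4 (pos 4,5,6,7,12,13,14,15): 0⊕1⊕1⊕0⊕0⊕1⊕1⊕0 = 0
s8 (pos 8,9,10,11,12,13,14,15): 0⊕1⊕0⊕0⊕0⊕1⊕1⊕0 = 1
Syndrome s8…s1 = 1011 → error at position 11.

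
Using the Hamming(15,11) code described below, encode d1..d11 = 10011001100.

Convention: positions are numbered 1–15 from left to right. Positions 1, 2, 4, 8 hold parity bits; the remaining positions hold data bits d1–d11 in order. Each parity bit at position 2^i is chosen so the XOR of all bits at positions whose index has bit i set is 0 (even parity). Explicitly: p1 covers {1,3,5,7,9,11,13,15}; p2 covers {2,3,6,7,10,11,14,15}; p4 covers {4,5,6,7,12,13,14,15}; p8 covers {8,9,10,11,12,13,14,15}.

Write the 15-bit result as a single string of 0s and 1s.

001100111001100

Place data at non-parity positions: p1 p2 1 p4 0 0 1 p8 1 0 0 1 1 0 0
p1 (pos 1,3,5,7,9,11,13,15): XOR of data positions = 1⊕0⊕1⊕1⊕0⊕1⊕0 = 0
p2 (pos 2,3,6,7,10,11,14,15): XOR of data positions = 1⊕0⊕1⊕0⊕0⊕0⊕0 = 0
p4 (pos 4,5,6,7,12,13,14,15): XOR of data positions = 0⊕0⊕1⊕1⊕1⊕0⊕0 = 1
p8 (pos 8,9,10,11,12,13,14,15): XOR of data positions = 1⊕0⊕0⊕1⊕1⊕0⊕0 = 1
Codeword: 001100111001100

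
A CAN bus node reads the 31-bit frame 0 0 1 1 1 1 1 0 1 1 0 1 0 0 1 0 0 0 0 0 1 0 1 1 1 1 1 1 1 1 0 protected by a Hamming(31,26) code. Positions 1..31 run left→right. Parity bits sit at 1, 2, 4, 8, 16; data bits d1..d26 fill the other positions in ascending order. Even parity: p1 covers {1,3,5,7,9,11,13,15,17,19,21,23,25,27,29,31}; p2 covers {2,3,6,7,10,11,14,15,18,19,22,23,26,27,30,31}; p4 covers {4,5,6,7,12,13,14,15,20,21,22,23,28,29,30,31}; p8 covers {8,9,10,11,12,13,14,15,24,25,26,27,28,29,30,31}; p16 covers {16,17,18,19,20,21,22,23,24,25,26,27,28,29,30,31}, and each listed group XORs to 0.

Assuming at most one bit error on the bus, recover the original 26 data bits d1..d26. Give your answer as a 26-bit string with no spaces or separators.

11111101001000010111111100

s1 (pos 1,3,5,7,9,11,13,15,17,19,21,23,25,27,29,31): 0⊕1⊕1⊕1⊕1⊕0⊕0⊕1⊕0⊕0⊕1⊕1⊕1⊕1⊕1⊕0 = 0
s2 (pos 2,3,6,7,10,11,14,15,18,19,22,23,26,27,30,31): 0⊕1⊕1⊕1⊕1⊕0⊕0⊕1⊕0⊕0⊕0⊕1⊕1⊕1⊕1⊕0 = 1
s4 (pos 4,5,6,7,12,13,14,15,20,21,22,23,28,29,30,31): 1⊕1⊕1⊕1⊕1⊕0⊕0⊕1⊕0⊕1⊕0⊕1⊕1⊕1⊕1⊕0 = 1
s8 (pos 8,9,10,11,12,13,14,15,24,25,26,27,28,29,30,31): 0⊕1⊕1⊕0⊕1⊕0⊕0⊕1⊕1⊕1⊕1⊕1⊕1⊕1⊕1⊕0 = 1
s16 (pos 16,17,18,19,20,21,22,23,24,25,26,27,28,29,30,31): 0⊕0⊕0⊕0⊕0⊕1⊕0⊕1⊕1⊕1⊕1⊕1⊕1⊕1⊕1⊕0 = 1
Syndrome s16…s1 = 11110 → error at position 30.
Flip position 30: 0011111011010010000010111111110 → 0011111011010010000010111111100
Read data bits from positions 3,5,6,7,9,10,11,12,13,14,15,17,18,19,20,21,22,23,24,25,26,27,28,29,30,31: 11111101001000010111111100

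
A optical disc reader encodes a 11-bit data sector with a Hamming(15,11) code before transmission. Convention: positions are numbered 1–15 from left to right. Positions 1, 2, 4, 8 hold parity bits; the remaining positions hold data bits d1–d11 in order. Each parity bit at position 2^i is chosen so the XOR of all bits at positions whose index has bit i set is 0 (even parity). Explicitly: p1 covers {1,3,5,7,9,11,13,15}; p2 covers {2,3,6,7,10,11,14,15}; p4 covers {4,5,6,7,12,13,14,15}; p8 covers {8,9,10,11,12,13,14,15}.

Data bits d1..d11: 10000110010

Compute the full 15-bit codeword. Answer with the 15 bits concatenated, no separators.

Place data at non-parity positions: p1 p2 1 p4 0 0 0 p8 0 1 1 0 0 1 0
p1 (pos 1,3,5,7,9,11,13,15): XOR of data positions = 1⊕0⊕0⊕0⊕1⊕0⊕0 = 0
p2 (pos 2,3,6,7,10,11,14,15): XOR of data positions = 1⊕0⊕0⊕1⊕1⊕1⊕0 = 0
p4 (pos 4,5,6,7,12,13,14,15): XOR of data positions = 0⊕0⊕0⊕0⊕0⊕1⊕0 = 1
p8 (pos 8,9,10,11,12,13,14,15): XOR of data positions = 0⊕1⊕1⊕0⊕0⊕1⊕0 = 1
Codeword: 001100010110010

001100010110010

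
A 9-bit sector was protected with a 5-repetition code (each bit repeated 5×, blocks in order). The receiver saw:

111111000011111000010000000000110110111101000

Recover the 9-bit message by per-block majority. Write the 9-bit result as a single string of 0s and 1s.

Block 1 (11111): 5 ones → 1
Block 2 (10000): 1 one → 0
Block 3 (11111): 5 ones → 1
Block 4 (00001): 1 one → 0
Block 5 (00000): 0 ones → 0
Block 6 (00000): 0 ones → 0
Block 7 (11011): 4 ones → 1
Block 8 (01111): 4 ones → 1
Block 9 (01000): 1 one → 0

101000110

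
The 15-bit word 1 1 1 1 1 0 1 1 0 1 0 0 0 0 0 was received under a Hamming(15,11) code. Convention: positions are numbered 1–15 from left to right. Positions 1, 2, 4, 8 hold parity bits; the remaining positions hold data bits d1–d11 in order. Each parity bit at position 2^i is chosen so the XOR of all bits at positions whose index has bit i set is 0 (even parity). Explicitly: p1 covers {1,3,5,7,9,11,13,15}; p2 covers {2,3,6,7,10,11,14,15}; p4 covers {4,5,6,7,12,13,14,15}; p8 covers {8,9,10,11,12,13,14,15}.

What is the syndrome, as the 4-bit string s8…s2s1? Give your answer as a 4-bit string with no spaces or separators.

0100

s1 (pos 1,3,5,7,9,11,13,15): 1⊕1⊕1⊕1⊕0⊕0⊕0⊕0 = 0
s2 (pos 2,3,6,7,10,11,14,15): 1⊕1⊕0⊕1⊕1⊕0⊕0⊕0 = 0
s4 (pos 4,5,6,7,12,13,14,15): 1⊕1⊕0⊕1⊕0⊕0⊕0⊕0 = 1
s8 (pos 8,9,10,11,12,13,14,15): 1⊕0⊕1⊕0⊕0⊕0⊕0⊕0 = 0
Syndrome s8…s1 = 0100 → error at position 4.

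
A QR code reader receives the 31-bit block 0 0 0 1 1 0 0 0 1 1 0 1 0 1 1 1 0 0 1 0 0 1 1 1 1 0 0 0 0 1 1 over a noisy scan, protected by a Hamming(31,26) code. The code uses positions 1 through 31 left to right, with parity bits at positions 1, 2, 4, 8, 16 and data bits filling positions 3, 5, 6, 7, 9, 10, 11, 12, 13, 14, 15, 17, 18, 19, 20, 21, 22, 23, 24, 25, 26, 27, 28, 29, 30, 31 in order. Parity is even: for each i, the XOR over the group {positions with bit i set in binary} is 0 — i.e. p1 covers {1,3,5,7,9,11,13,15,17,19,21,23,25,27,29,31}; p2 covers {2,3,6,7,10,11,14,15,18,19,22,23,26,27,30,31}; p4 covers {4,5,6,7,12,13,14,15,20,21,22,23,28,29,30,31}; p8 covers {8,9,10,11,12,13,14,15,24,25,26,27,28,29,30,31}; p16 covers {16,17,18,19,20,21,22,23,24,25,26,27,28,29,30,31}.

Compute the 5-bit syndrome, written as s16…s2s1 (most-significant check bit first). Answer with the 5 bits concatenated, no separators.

01101

s1 (pos 1,3,5,7,9,11,13,15,17,19,21,23,25,27,29,31): 0⊕0⊕1⊕0⊕1⊕0⊕0⊕1⊕0⊕1⊕0⊕1⊕1⊕0⊕0⊕1 = 1
s2 (pos 2,3,6,7,10,11,14,15,18,19,22,23,26,27,30,31): 0⊕0⊕0⊕0⊕1⊕0⊕1⊕1⊕0⊕1⊕1⊕1⊕0⊕0⊕1⊕1 = 0
s4 (pos 4,5,6,7,12,13,14,15,20,21,22,23,28,29,30,31): 1⊕1⊕0⊕0⊕1⊕0⊕1⊕1⊕0⊕0⊕1⊕1⊕0⊕0⊕1⊕1 = 1
s8 (pos 8,9,10,11,12,13,14,15,24,25,26,27,28,29,30,31): 0⊕1⊕1⊕0⊕1⊕0⊕1⊕1⊕1⊕1⊕0⊕0⊕0⊕0⊕1⊕1 = 1
s16 (pos 16,17,18,19,20,21,22,23,24,25,26,27,28,29,30,31): 1⊕0⊕0⊕1⊕0⊕0⊕1⊕1⊕1⊕1⊕0⊕0⊕0⊕0⊕1⊕1 = 0
Syndrome s16…s1 = 01101 → error at position 13.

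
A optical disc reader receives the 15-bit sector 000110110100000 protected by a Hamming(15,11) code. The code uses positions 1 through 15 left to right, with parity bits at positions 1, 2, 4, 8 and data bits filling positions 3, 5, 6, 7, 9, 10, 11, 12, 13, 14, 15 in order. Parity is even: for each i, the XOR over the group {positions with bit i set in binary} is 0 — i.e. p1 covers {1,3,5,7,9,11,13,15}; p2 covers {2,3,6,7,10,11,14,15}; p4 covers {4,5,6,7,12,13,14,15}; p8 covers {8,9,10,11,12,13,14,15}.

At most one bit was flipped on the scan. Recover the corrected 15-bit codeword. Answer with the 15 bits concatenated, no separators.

s1 (pos 1,3,5,7,9,11,13,15): 0⊕0⊕1⊕1⊕0⊕0⊕0⊕0 = 0
s2 (pos 2,3,6,7,10,11,14,15): 0⊕0⊕0⊕1⊕1⊕0⊕0⊕0 = 0
s4 (pos 4,5,6,7,12,13,14,15): 1⊕1⊕0⊕1⊕0⊕0⊕0⊕0 = 1
s8 (pos 8,9,10,11,12,13,14,15): 1⊕0⊕1⊕0⊕0⊕0⊕0⊕0 = 0
Syndrome s8…s1 = 0100 → error at position 4.
Flip position 4: 000110110100000 → 000010110100000

000010110100000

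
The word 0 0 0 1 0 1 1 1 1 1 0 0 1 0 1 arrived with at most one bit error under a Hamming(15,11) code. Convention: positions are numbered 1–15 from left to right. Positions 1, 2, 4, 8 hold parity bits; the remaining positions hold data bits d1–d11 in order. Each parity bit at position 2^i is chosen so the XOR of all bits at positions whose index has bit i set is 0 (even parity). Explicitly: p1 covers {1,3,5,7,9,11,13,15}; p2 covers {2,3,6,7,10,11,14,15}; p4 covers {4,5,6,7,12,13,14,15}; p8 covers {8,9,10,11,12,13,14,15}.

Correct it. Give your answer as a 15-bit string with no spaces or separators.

000101111101101

s1 (pos 1,3,5,7,9,11,13,15): 0⊕0⊕0⊕1⊕1⊕0⊕1⊕1 = 0
s2 (pos 2,3,6,7,10,11,14,15): 0⊕0⊕1⊕1⊕1⊕0⊕0⊕1 = 0
s4 (pos 4,5,6,7,12,13,14,15): 1⊕0⊕1⊕1⊕0⊕1⊕0⊕1 = 1
s8 (pos 8,9,10,11,12,13,14,15): 1⊕1⊕1⊕0⊕0⊕1⊕0⊕1 = 1
Syndrome s8…s1 = 1100 → error at position 12.
Flip position 12: 000101111100101 → 000101111101101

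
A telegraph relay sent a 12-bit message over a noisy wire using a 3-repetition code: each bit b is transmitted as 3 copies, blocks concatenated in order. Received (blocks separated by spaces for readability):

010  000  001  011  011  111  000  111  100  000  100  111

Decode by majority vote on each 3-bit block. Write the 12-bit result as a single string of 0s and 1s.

Block 1 (010): 1 one → 0
Block 2 (000): 0 ones → 0
Block 3 (001): 1 one → 0
Block 4 (011): 2 ones → 1
Block 5 (011): 2 ones → 1
Block 6 (111): 3 ones → 1
Block 7 (000): 0 ones → 0
Block 8 (111): 3 ones → 1
Block 9 (100): 1 one → 0
Block 10 (000): 0 ones → 0
Block 11 (100): 1 one → 0
Block 12 (111): 3 ones → 1

000111010001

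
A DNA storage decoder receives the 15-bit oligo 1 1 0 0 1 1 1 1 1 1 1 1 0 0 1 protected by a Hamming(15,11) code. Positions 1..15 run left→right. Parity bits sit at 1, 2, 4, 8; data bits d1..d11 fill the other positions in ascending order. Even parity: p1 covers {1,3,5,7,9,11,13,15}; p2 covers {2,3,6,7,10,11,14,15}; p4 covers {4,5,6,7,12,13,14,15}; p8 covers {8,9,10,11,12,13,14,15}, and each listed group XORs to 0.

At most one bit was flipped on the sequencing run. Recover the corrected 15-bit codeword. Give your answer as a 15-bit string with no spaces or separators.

110111111111001

s1 (pos 1,3,5,7,9,11,13,15): 1⊕0⊕1⊕1⊕1⊕1⊕0⊕1 = 0
s2 (pos 2,3,6,7,10,11,14,15): 1⊕0⊕1⊕1⊕1⊕1⊕0⊕1 = 0
s4 (pos 4,5,6,7,12,13,14,15): 0⊕1⊕1⊕1⊕1⊕0⊕0⊕1 = 1
s8 (pos 8,9,10,11,12,13,14,15): 1⊕1⊕1⊕1⊕1⊕0⊕0⊕1 = 0
Syndrome s8…s1 = 0100 → error at position 4.
Flip position 4: 110011111111001 → 110111111111001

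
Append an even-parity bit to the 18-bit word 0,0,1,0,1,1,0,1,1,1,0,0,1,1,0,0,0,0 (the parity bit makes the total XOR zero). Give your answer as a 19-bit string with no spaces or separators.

XOR of the 18 data bits: 0⊕0⊕1⊕0⊕1⊕1⊕0⊕1⊕1⊕1⊕0⊕0⊕1⊕1⊕0⊕0⊕0⊕0 = 0
Parity bit = 0 (so all 19 bits XOR to 0).

0010110111001100000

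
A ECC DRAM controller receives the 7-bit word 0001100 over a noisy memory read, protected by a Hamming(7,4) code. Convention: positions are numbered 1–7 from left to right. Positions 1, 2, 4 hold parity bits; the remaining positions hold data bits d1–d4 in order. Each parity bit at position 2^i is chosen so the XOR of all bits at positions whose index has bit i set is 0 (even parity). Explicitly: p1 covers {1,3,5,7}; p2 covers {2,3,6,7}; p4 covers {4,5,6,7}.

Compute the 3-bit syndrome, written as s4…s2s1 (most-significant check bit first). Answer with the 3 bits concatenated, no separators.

s1 (pos 1,3,5,7): 0⊕0⊕1⊕0 = 1
s2 (pos 2,3,6,7): 0⊕0⊕0⊕0 = 0
s4 (pos 4,5,6,7): 1⊕1⊕0⊕0 = 0
Syndrome s4…s1 = 001 → error at position 1.

001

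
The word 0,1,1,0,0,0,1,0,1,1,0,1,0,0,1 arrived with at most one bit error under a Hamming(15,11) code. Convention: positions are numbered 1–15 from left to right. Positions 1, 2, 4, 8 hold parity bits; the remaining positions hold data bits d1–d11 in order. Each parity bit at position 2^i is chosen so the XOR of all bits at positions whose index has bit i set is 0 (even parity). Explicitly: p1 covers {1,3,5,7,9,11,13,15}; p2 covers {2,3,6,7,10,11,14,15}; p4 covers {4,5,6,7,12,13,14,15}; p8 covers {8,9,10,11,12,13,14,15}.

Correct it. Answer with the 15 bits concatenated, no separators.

s1 (pos 1,3,5,7,9,11,13,15): 0⊕1⊕0⊕1⊕1⊕0⊕0⊕1 = 0
s2 (pos 2,3,6,7,10,11,14,15): 1⊕1⊕0⊕1⊕1⊕0⊕0⊕1 = 1
s4 (pos 4,5,6,7,12,13,14,15): 0⊕0⊕0⊕1⊕1⊕0⊕0⊕1 = 1
s8 (pos 8,9,10,11,12,13,14,15): 0⊕1⊕1⊕0⊕1⊕0⊕0⊕1 = 0
Syndrome s8…s1 = 0110 → error at position 6.
Flip position 6: 011000101101001 → 011001101101001

011001101101001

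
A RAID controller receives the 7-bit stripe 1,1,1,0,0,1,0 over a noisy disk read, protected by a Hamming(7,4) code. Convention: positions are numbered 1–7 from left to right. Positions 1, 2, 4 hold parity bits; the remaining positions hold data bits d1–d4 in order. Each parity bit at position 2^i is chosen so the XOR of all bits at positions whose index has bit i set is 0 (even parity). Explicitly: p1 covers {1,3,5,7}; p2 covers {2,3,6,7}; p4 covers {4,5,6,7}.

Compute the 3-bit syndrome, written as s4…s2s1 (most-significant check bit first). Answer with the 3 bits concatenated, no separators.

110

s1 (pos 1,3,5,7): 1⊕1⊕0⊕0 = 0
s2 (pos 2,3,6,7): 1⊕1⊕1⊕0 = 1
s4 (pos 4,5,6,7): 0⊕0⊕1⊕0 = 1
Syndrome s4…s1 = 110 → error at position 6.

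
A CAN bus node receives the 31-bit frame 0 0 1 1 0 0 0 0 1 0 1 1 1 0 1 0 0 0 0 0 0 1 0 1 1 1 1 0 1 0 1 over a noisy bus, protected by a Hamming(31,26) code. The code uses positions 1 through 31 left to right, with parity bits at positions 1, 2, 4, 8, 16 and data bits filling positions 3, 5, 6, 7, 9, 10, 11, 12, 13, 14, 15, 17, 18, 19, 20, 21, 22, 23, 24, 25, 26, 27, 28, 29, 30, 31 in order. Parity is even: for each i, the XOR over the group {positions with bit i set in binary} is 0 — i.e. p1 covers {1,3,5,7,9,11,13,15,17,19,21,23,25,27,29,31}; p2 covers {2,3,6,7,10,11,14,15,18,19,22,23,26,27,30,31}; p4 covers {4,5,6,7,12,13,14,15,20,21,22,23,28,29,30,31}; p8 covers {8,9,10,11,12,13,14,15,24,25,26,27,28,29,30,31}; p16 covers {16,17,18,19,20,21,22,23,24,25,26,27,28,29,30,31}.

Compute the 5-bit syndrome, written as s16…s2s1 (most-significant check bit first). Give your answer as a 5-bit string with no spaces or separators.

s1 (pos 1,3,5,7,9,11,13,15,17,19,21,23,25,27,29,31): 0⊕1⊕0⊕0⊕1⊕1⊕1⊕1⊕0⊕0⊕0⊕0⊕1⊕1⊕1⊕1 = 1
s2 (pos 2,3,6,7,10,11,14,15,18,19,22,23,26,27,30,31): 0⊕1⊕0⊕0⊕0⊕1⊕0⊕1⊕0⊕0⊕1⊕0⊕1⊕1⊕0⊕1 = 1
s4 (pos 4,5,6,7,12,13,14,15,20,21,22,23,28,29,30,31): 1⊕0⊕0⊕0⊕1⊕1⊕0⊕1⊕0⊕0⊕1⊕0⊕0⊕1⊕0⊕1 = 1
s8 (pos 8,9,10,11,12,13,14,15,24,25,26,27,28,29,30,31): 0⊕1⊕0⊕1⊕1⊕1⊕0⊕1⊕1⊕1⊕1⊕1⊕0⊕1⊕0⊕1 = 1
s16 (pos 16,17,18,19,20,21,22,23,24,25,26,27,28,29,30,31): 0⊕0⊕0⊕0⊕0⊕0⊕1⊕0⊕1⊕1⊕1⊕1⊕0⊕1⊕0⊕1 = 1
Syndrome s16…s1 = 11111 → error at position 31.

11111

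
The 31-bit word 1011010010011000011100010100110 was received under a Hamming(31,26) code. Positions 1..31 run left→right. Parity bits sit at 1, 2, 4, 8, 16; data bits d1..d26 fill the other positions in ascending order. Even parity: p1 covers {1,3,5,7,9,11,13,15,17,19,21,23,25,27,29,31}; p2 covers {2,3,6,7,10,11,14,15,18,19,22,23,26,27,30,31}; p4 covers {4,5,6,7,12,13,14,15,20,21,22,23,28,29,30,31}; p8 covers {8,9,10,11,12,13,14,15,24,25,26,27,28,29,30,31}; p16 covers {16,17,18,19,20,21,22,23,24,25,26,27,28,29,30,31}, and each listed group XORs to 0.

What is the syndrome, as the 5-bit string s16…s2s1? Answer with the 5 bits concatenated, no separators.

11100

s1 (pos 1,3,5,7,9,11,13,15,17,19,21,23,25,27,29,31): 1⊕1⊕0⊕0⊕1⊕0⊕1⊕0⊕0⊕1⊕0⊕0⊕0⊕0⊕1⊕0 = 0
s2 (pos 2,3,6,7,10,11,14,15,18,19,22,23,26,27,30,31): 0⊕1⊕1⊕0⊕0⊕0⊕0⊕0⊕1⊕1⊕0⊕0⊕1⊕0⊕1⊕0 = 0
s4 (pos 4,5,6,7,12,13,14,15,20,21,22,23,28,29,30,31): 1⊕0⊕1⊕0⊕1⊕1⊕0⊕0⊕1⊕0⊕0⊕0⊕0⊕1⊕1⊕0 = 1
s8 (pos 8,9,10,11,12,13,14,15,24,25,26,27,28,29,30,31): 0⊕1⊕0⊕0⊕1⊕1⊕0⊕0⊕1⊕0⊕1⊕0⊕0⊕1⊕1⊕0 = 1
s16 (pos 16,17,18,19,20,21,22,23,24,25,26,27,28,29,30,31): 0⊕0⊕1⊕1⊕1⊕0⊕0⊕0⊕1⊕0⊕1⊕0⊕0⊕1⊕1⊕0 = 1
Syndrome s16…s1 = 11100 → error at position 28.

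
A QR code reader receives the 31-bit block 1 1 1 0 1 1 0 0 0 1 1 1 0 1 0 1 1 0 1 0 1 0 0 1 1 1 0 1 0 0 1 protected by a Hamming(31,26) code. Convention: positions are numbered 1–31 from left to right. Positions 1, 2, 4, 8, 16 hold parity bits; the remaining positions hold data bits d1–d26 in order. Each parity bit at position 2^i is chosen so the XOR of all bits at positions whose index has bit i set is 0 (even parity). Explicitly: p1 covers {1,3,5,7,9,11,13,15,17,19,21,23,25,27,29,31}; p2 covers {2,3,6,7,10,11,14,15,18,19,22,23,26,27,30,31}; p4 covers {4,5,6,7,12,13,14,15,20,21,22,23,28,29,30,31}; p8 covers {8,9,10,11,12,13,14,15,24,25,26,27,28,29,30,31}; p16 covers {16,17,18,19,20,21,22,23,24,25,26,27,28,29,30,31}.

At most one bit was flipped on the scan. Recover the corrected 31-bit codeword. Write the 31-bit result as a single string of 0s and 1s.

s1 (pos 1,3,5,7,9,11,13,15,17,19,21,23,25,27,29,31): 1⊕1⊕1⊕0⊕0⊕1⊕0⊕0⊕1⊕1⊕1⊕0⊕1⊕0⊕0⊕1 = 1
s2 (pos 2,3,6,7,10,11,14,15,18,19,22,23,26,27,30,31): 1⊕1⊕1⊕0⊕1⊕1⊕1⊕0⊕0⊕1⊕0⊕0⊕1⊕0⊕0⊕1 = 1
s4 (pos 4,5,6,7,12,13,14,15,20,21,22,23,28,29,30,31): 0⊕1⊕1⊕0⊕1⊕0⊕1⊕0⊕0⊕1⊕0⊕0⊕1⊕0⊕0⊕1 = 1
s8 (pos 8,9,10,11,12,13,14,15,24,25,26,27,28,29,30,31): 0⊕0⊕1⊕1⊕1⊕0⊕1⊕0⊕1⊕1⊕1⊕0⊕1⊕0⊕0⊕1 = 1
s16 (pos 16,17,18,19,20,21,22,23,24,25,26,27,28,29,30,31): 1⊕1⊕0⊕1⊕0⊕1⊕0⊕0⊕1⊕1⊕1⊕0⊕1⊕0⊕0⊕1 = 1
Syndrome s16…s1 = 11111 → error at position 31.
Flip position 31: 1110110001110101101010011101001 → 1110110001110101101010011101000

1110110001110101101010011101000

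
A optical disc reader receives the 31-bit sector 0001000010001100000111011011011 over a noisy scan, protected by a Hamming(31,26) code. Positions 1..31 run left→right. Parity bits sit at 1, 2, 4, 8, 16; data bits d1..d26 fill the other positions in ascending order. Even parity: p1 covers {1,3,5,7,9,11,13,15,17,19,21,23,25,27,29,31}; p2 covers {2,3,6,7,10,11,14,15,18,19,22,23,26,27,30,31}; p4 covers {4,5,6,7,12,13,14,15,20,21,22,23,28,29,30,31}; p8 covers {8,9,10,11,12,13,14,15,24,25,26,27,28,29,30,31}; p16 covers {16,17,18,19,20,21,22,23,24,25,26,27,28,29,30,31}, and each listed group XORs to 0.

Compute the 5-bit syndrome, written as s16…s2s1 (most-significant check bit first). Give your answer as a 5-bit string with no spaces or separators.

11110

s1 (pos 1,3,5,7,9,11,13,15,17,19,21,23,25,27,29,31): 0⊕0⊕0⊕0⊕1⊕0⊕1⊕0⊕0⊕0⊕1⊕0⊕1⊕1⊕0⊕1 = 0
s2 (pos 2,3,6,7,10,11,14,15,18,19,22,23,26,27,30,31): 0⊕0⊕0⊕0⊕0⊕0⊕1⊕0⊕0⊕0⊕1⊕0⊕0⊕1⊕1⊕1 = 1
s4 (pos 4,5,6,7,12,13,14,15,20,21,22,23,28,29,30,31): 1⊕0⊕0⊕0⊕0⊕1⊕1⊕0⊕1⊕1⊕1⊕0⊕1⊕0⊕1⊕1 = 1
s8 (pos 8,9,10,11,12,13,14,15,24,25,26,27,28,29,30,31): 0⊕1⊕0⊕0⊕0⊕1⊕1⊕0⊕1⊕1⊕0⊕1⊕1⊕0⊕1⊕1 = 1
s16 (pos 16,17,18,19,20,21,22,23,24,25,26,27,28,29,30,31): 0⊕0⊕0⊕0⊕1⊕1⊕1⊕0⊕1⊕1⊕0⊕1⊕1⊕0⊕1⊕1 = 1
Syndrome s16…s1 = 11110 → error at position 30.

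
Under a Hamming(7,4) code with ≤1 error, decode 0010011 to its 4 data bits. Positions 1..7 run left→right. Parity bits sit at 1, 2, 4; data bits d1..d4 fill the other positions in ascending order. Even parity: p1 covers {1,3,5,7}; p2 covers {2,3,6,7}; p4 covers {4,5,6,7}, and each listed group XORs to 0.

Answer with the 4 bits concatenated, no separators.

s1 (pos 1,3,5,7): 0⊕1⊕0⊕1 = 0
s2 (pos 2,3,6,7): 0⊕1⊕1⊕1 = 1
s4 (pos 4,5,6,7): 0⊕0⊕1⊕1 = 0
Syndrome s4…s1 = 010 → error at position 2.
Flip position 2: 0010011 → 0110011
Read data bits from positions 3,5,6,7: 1011

1011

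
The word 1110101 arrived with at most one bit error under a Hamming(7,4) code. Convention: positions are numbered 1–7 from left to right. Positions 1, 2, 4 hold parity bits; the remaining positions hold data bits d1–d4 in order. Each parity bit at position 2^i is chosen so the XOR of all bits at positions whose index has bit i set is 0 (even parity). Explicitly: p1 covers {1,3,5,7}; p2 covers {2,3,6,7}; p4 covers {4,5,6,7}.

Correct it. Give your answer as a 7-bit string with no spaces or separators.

s1 (pos 1,3,5,7): 1⊕1⊕1⊕1 = 0
s2 (pos 2,3,6,7): 1⊕1⊕0⊕1 = 1
s4 (pos 4,5,6,7): 0⊕1⊕0⊕1 = 0
Syndrome s4…s1 = 010 → error at position 2.
Flip position 2: 1110101 → 1010101

1010101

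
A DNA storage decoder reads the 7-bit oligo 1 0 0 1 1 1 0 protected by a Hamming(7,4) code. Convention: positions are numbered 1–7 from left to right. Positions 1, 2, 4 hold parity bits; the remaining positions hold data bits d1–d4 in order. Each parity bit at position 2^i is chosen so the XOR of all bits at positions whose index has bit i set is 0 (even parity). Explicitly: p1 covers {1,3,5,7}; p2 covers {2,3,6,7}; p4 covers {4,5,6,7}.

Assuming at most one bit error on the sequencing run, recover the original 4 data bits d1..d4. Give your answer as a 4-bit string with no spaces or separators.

s1 (pos 1,3,5,7): 1⊕0⊕1⊕0 = 0
s2 (pos 2,3,6,7): 0⊕0⊕1⊕0 = 1
s4 (pos 4,5,6,7): 1⊕1⊕1⊕0 = 1
Syndrome s4…s1 = 110 → error at position 6.
Flip position 6: 1001110 → 1001100
Read data bits from positions 3,5,6,7: 0100

0100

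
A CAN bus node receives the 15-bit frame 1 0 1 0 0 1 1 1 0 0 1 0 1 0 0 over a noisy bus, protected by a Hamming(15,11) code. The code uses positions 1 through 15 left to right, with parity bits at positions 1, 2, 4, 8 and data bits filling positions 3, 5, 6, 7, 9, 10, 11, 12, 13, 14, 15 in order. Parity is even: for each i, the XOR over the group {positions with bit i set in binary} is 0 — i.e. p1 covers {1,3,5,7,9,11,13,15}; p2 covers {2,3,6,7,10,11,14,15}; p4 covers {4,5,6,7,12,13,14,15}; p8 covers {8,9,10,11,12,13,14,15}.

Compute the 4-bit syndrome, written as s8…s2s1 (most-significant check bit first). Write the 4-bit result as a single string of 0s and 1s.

s1 (pos 1,3,5,7,9,11,13,15): 1⊕1⊕0⊕1⊕0⊕1⊕1⊕0 = 1
s2 (pos 2,3,6,7,10,11,14,15): 0⊕1⊕1⊕1⊕0⊕1⊕0⊕0 = 0
s4 (pos 4,5,6,7,12,13,14,15): 0⊕0⊕1⊕1⊕0⊕1⊕0⊕0 = 1
s8 (pos 8,9,10,11,12,13,14,15): 1⊕0⊕0⊕1⊕0⊕1⊕0⊕0 = 1
Syndrome s8…s1 = 1101 → error at position 13.

1101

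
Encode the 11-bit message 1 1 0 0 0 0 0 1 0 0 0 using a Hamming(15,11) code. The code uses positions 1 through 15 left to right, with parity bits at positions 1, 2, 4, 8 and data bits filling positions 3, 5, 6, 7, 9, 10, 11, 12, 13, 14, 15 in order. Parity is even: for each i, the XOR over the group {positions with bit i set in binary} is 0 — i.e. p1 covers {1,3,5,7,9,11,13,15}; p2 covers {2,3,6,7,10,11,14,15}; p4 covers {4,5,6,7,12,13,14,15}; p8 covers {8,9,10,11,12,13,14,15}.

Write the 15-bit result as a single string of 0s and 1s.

Place data at non-parity positions: p1 p2 1 p4 1 0 0 p8 0 0 0 1 0 0 0
p1 (pos 1,3,5,7,9,11,13,15): XOR of data positions = 1⊕1⊕0⊕0⊕0⊕0⊕0 = 0
p2 (pos 2,3,6,7,10,11,14,15): XOR of data positions = 1⊕0⊕0⊕0⊕0⊕0⊕0 = 1
p4 (pos 4,5,6,7,12,13,14,15): XOR of data positions = 1⊕0⊕0⊕1⊕0⊕0⊕0 = 0
p8 (pos 8,9,10,11,12,13,14,15): XOR of data positions = 0⊕0⊕0⊕1⊕0⊕0⊕0 = 1
Codeword: 011010010001000

011010010001000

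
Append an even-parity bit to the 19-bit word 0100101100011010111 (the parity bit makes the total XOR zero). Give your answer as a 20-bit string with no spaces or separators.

01001011000110101110

XOR of the 19 data bits: 0⊕1⊕0⊕0⊕1⊕0⊕1⊕1⊕0⊕0⊕0⊕1⊕1⊕0⊕1⊕0⊕1⊕1⊕1 = 0
Parity bit = 0 (so all 20 bits XOR to 0).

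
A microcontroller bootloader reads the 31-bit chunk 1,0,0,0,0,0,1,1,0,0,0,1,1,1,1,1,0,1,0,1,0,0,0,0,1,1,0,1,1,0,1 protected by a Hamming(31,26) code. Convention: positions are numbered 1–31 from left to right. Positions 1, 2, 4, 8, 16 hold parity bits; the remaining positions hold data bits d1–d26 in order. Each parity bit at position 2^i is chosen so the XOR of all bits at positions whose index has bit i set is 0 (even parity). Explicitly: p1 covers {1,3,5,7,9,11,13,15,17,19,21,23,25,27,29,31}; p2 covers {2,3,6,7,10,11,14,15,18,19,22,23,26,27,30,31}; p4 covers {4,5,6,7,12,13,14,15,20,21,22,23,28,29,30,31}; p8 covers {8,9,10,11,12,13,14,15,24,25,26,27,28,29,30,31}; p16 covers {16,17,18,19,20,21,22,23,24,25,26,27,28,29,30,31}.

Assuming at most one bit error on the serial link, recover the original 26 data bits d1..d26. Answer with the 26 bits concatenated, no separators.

s1 (pos 1,3,5,7,9,11,13,15,17,19,21,23,25,27,29,31): 1⊕0⊕0⊕1⊕0⊕0⊕1⊕1⊕0⊕0⊕0⊕0⊕1⊕0⊕1⊕1 = 1
s2 (pos 2,3,6,7,10,11,14,15,18,19,22,23,26,27,30,31): 0⊕0⊕0⊕1⊕0⊕0⊕1⊕1⊕1⊕0⊕0⊕0⊕1⊕0⊕0⊕1 = 0
s4 (pos 4,5,6,7,12,13,14,15,20,21,22,23,28,29,30,31): 0⊕0⊕0⊕1⊕1⊕1⊕1⊕1⊕1⊕0⊕0⊕0⊕1⊕1⊕0⊕1 = 1
s8 (pos 8,9,10,11,12,13,14,15,24,25,26,27,28,29,30,31): 1⊕0⊕0⊕0⊕1⊕1⊕1⊕1⊕0⊕1⊕1⊕0⊕1⊕1⊕0⊕1 = 0
s16 (pos 16,17,18,19,20,21,22,23,24,25,26,27,28,29,30,31): 1⊕0⊕1⊕0⊕1⊕0⊕0⊕0⊕0⊕1⊕1⊕0⊕1⊕1⊕0⊕1 = 0
Syndrome s16…s1 = 00101 → error at position 5.
Flip position 5: 1000001100011111010100001101101 → 1000101100011111010100001101101
Read data bits from positions 3,5,6,7,9,10,11,12,13,14,15,17,18,19,20,21,22,23,24,25,26,27,28,29,30,31: 01010001111010100001101101

01010001111010100001101101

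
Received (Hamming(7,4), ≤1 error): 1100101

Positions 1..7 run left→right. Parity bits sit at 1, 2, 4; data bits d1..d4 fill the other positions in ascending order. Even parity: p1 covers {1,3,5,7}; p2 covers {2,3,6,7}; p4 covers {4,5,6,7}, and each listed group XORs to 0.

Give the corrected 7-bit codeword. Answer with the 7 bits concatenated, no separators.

s1 (pos 1,3,5,7): 1⊕0⊕1⊕1 = 1
s2 (pos 2,3,6,7): 1⊕0⊕0⊕1 = 0
s4 (pos 4,5,6,7): 0⊕1⊕0⊕1 = 0
Syndrome s4…s1 = 001 → error at position 1.
Flip position 1: 1100101 → 0100101

0100101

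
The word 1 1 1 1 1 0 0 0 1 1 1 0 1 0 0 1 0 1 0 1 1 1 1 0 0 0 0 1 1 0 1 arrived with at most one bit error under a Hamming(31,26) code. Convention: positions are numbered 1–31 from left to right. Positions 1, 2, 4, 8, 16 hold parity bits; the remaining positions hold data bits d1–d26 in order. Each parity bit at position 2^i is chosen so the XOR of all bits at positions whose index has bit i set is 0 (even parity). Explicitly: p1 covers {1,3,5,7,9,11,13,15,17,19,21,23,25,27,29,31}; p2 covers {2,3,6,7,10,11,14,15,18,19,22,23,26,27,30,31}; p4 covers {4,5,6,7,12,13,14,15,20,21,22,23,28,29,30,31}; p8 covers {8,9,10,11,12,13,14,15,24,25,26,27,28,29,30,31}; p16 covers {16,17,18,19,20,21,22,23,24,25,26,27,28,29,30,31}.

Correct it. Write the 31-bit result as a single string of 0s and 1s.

1111100011101001010111110001101

s1 (pos 1,3,5,7,9,11,13,15,17,19,21,23,25,27,29,31): 1⊕1⊕1⊕0⊕1⊕1⊕1⊕0⊕0⊕0⊕1⊕1⊕0⊕0⊕1⊕1 = 0
s2 (pos 2,3,6,7,10,11,14,15,18,19,22,23,26,27,30,31): 1⊕1⊕0⊕0⊕1⊕1⊕0⊕0⊕1⊕0⊕1⊕1⊕0⊕0⊕0⊕1 = 0
s4 (pos 4,5,6,7,12,13,14,15,20,21,22,23,28,29,30,31): 1⊕1⊕0⊕0⊕0⊕1⊕0⊕0⊕1⊕1⊕1⊕1⊕1⊕1⊕0⊕1 = 0
s8 (pos 8,9,10,11,12,13,14,15,24,25,26,27,28,29,30,31): 0⊕1⊕1⊕1⊕0⊕1⊕0⊕0⊕0⊕0⊕0⊕0⊕1⊕1⊕0⊕1 = 1
s16 (pos 16,17,18,19,20,21,22,23,24,25,26,27,28,29,30,31): 1⊕0⊕1⊕0⊕1⊕1⊕1⊕1⊕0⊕0⊕0⊕0⊕1⊕1⊕0⊕1 = 1
Syndrome s16…s1 = 11000 → error at position 24.
Flip position 24: 1111100011101001010111100001101 → 1111100011101001010111110001101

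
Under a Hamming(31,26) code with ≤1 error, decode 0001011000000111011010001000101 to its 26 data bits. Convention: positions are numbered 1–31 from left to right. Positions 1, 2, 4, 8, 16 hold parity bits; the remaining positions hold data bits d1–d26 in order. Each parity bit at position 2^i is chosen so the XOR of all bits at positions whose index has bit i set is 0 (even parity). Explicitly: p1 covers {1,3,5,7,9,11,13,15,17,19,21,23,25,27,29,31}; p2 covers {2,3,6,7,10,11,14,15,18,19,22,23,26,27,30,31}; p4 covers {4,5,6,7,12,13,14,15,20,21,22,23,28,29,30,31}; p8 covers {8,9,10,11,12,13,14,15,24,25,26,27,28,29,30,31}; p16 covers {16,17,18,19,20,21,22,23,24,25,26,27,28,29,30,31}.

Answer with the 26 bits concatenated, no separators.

00110000011011010001010101

s1 (pos 1,3,5,7,9,11,13,15,17,19,21,23,25,27,29,31): 0⊕0⊕0⊕1⊕0⊕0⊕0⊕1⊕0⊕1⊕1⊕0⊕1⊕0⊕1⊕1 = 1
s2 (pos 2,3,6,7,10,11,14,15,18,19,22,23,26,27,30,31): 0⊕0⊕1⊕1⊕0⊕0⊕1⊕1⊕1⊕1⊕0⊕0⊕0⊕0⊕0⊕1 = 1
s4 (pos 4,5,6,7,12,13,14,15,20,21,22,23,28,29,30,31): 1⊕0⊕1⊕1⊕0⊕0⊕1⊕1⊕0⊕1⊕0⊕0⊕0⊕1⊕0⊕1 = 0
s8 (pos 8,9,10,11,12,13,14,15,24,25,26,27,28,29,30,31): 0⊕0⊕0⊕0⊕0⊕0⊕1⊕1⊕0⊕1⊕0⊕0⊕0⊕1⊕0⊕1 = 1
s16 (pos 16,17,18,19,20,21,22,23,24,25,26,27,28,29,30,31): 1⊕0⊕1⊕1⊕0⊕1⊕0⊕0⊕0⊕1⊕0⊕0⊕0⊕1⊕0⊕1 = 1
Syndrome s16…s1 = 11011 → error at position 27.
Flip position 27: 0001011000000111011010001000101 → 0001011000000111011010001010101
Read data bits from positions 3,5,6,7,9,10,11,12,13,14,15,17,18,19,20,21,22,23,24,25,26,27,28,29,30,31: 00110000011011010001010101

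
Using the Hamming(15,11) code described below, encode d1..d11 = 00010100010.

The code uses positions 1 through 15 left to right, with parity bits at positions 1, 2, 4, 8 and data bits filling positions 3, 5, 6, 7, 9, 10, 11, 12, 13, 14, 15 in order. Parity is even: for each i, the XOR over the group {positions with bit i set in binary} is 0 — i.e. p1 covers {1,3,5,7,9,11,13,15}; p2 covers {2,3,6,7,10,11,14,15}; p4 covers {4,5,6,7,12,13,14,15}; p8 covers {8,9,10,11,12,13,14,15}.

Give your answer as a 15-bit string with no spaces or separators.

Place data at non-parity positions: p1 p2 0 p4 0 0 1 p8 0 1 0 0 0 1 0
p1 (pos 1,3,5,7,9,11,13,15): XOR of data positions = 0⊕0⊕1⊕0⊕0⊕0⊕0 = 1
p2 (pos 2,3,6,7,10,11,14,15): XOR of data positions = 0⊕0⊕1⊕1⊕0⊕1⊕0 = 1
p4 (pos 4,5,6,7,12,13,14,15): XOR of data positions = 0⊕0⊕1⊕0⊕0⊕1⊕0 = 0
p8 (pos 8,9,10,11,12,13,14,15): XOR of data positions = 0⊕1⊕0⊕0⊕0⊕1⊕0 = 0
Codeword: 110000100100010

110000100100010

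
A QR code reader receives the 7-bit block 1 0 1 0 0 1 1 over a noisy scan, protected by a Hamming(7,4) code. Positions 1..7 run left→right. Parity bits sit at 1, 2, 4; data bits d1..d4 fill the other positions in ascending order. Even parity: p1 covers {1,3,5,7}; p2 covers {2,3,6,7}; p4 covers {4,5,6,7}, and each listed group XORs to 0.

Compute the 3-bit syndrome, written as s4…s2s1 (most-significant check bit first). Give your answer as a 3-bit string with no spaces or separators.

011

s1 (pos 1,3,5,7): 1⊕1⊕0⊕1 = 1
s2 (pos 2,3,6,7): 0⊕1⊕1⊕1 = 1
s4 (pos 4,5,6,7): 0⊕0⊕1⊕1 = 0
Syndrome s4…s1 = 011 → error at position 3.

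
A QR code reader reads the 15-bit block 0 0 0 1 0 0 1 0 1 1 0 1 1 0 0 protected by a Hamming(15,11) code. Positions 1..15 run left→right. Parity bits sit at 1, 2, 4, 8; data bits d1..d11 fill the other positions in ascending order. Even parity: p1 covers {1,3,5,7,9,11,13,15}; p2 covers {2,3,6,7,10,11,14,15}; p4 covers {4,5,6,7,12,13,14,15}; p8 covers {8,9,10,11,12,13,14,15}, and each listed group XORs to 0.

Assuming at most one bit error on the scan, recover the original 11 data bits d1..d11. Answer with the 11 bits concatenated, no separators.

00011101100

s1 (pos 1,3,5,7,9,11,13,15): 0⊕0⊕0⊕1⊕1⊕0⊕1⊕0 = 1
s2 (pos 2,3,6,7,10,11,14,15): 0⊕0⊕0⊕1⊕1⊕0⊕0⊕0 = 0
s4 (pos 4,5,6,7,12,13,14,15): 1⊕0⊕0⊕1⊕1⊕1⊕0⊕0 = 0
s8 (pos 8,9,10,11,12,13,14,15): 0⊕1⊕1⊕0⊕1⊕1⊕0⊕0 = 0
Syndrome s8…s1 = 0001 → error at position 1.
Flip position 1: 000100101101100 → 100100101101100
Read data bits from positions 3,5,6,7,9,10,11,12,13,14,15: 00011101100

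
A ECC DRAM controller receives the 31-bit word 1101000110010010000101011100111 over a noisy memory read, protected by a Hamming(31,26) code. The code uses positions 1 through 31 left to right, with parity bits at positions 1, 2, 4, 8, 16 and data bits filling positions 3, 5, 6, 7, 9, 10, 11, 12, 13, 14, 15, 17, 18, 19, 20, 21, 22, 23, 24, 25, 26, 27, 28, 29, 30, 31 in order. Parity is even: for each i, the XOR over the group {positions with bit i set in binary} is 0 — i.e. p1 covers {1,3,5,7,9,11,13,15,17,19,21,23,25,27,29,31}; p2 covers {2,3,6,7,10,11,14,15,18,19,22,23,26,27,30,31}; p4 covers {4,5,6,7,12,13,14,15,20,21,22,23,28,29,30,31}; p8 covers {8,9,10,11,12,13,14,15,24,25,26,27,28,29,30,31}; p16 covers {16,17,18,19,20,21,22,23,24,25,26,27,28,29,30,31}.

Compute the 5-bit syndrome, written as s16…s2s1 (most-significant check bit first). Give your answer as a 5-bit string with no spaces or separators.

00000

s1 (pos 1,3,5,7,9,11,13,15,17,19,21,23,25,27,29,31): 1⊕0⊕0⊕0⊕1⊕0⊕0⊕1⊕0⊕0⊕0⊕0⊕1⊕0⊕1⊕1 = 0
s2 (pos 2,3,6,7,10,11,14,15,18,19,22,23,26,27,30,31): 1⊕0⊕0⊕0⊕0⊕0⊕0⊕1⊕0⊕0⊕1⊕0⊕1⊕0⊕1⊕1 = 0
s4 (pos 4,5,6,7,12,13,14,15,20,21,22,23,28,29,30,31): 1⊕0⊕0⊕0⊕1⊕0⊕0⊕1⊕1⊕0⊕1⊕0⊕0⊕1⊕1⊕1 = 0
s8 (pos 8,9,10,11,12,13,14,15,24,25,26,27,28,29,30,31): 1⊕1⊕0⊕0⊕1⊕0⊕0⊕1⊕1⊕1⊕1⊕0⊕0⊕1⊕1⊕1 = 0
s16 (pos 16,17,18,19,20,21,22,23,24,25,26,27,28,29,30,31): 0⊕0⊕0⊕0⊕1⊕0⊕1⊕0⊕1⊕1⊕1⊕0⊕0⊕1⊕1⊕1 = 0
Syndrome s16…s1 = 00000 → no error.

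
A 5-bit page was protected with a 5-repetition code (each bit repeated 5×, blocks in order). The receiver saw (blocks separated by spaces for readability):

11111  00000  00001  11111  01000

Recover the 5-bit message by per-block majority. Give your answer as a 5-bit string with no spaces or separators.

Block 1 (11111): 5 ones → 1
Block 2 (00000): 0 ones → 0
Block 3 (00001): 1 one → 0
Block 4 (11111): 5 ones → 1
Block 5 (01000): 1 one → 0

10010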